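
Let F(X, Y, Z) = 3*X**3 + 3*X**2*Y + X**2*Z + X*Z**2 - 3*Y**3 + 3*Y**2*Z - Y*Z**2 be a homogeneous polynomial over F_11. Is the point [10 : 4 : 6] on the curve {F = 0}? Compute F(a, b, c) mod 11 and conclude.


F(10,4,6) ≡ 8 (mod 11); P is NOT on the curve.

Evaluate F(10, 4, 6) term-by-term (mod 11).
  3*X**3 ↦ 3·1000·1·1 = 3000
  3*X**2*Y ↦ 3·100·4·1 = 1200
  X**2*Z ↦ 1·100·1·6 = 600
  X*Z**2 ↦ 1·10·1·36 = 360
  -3*Y**3 ↦ -3·1·64·1 = -192
  3*Y**2*Z ↦ 3·1·16·6 = 288
  -Y*Z**2 ↦ -1·1·4·36 = -144
Sum: F(10, 4, 6) = (3000) + (1200) + (600) + (360) + (-192) + (288) + (-144) = 5112.
Reducing mod 11: 5112 ≡ 8 (mod 11).
Since F(a, b, c) ≡ 8 ≠ 0 (mod 11), P does NOT lie on the curve.


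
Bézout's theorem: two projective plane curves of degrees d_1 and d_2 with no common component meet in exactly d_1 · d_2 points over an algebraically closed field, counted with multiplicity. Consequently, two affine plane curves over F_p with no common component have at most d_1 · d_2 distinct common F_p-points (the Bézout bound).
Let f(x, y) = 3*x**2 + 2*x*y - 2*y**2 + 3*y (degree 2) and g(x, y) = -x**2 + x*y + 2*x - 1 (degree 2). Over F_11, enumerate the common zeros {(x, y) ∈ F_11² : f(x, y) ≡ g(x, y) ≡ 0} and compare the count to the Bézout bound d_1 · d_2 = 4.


Common zeros: {(3, 5), (10, 7)}; count = 2; Bézout bound = 4.

deg(f) = 2, deg(g) = 2, so Bézout bound = 4.
Scan x ∈ F_11. For each x, list the y ∈ F_11 with f(x, y) ≡ 0 and those with g(x, y) ≡ 0 (mod 11); the common zeros in that column are the intersection.
  x = 0: f ≡ 0 at y ∈ {0, 7}; g ≡ 0 at y ∈ ∅; common: ∅.
  x = 1: f ≡ 0 at y ∈ {3, 5}; g ≡ 0 at y ∈ {0}; common: ∅.
  x = 2: f ≡ 0 at y ∈ ∅; g ≡ 0 at y ∈ {6}; common: ∅.
  x = 3: f ≡ 0 at y ∈ {5}; g ≡ 0 at y ∈ {5}; common: {5}.
  x = 4: f ≡ 0 at y ∈ ∅; g ≡ 0 at y ∈ {5}; common: ∅.
  x = 5: f ≡ 0 at y ∈ ∅; g ≡ 0 at y ∈ {1}; common: ∅.
  x = 6: f ≡ 0 at y ∈ {1}; g ≡ 0 at y ∈ {6}; common: ∅.
  x = 7: f ≡ 0 at y ∈ ∅; g ≡ 0 at y ∈ {2}; common: ∅.
  x = 8: f ≡ 0 at y ∈ {1, 3}; g ≡ 0 at y ∈ {2}; common: ∅.
  x = 9: f ≡ 0 at y ∈ {6, 10}; g ≡ 0 at y ∈ {1}; common: ∅.
  x = 10: f ≡ 0 at y ∈ {7, 10}; g ≡ 0 at y ∈ {7}; common: {7}.
Collecting: common zeros = {(3, 5), (10, 7)}, so the count is 2.
Comparison with the Bézout bound: 2 ≤ 4 = deg(f)·deg(g), as expected for curves with no common component (the affine F_11-count falls short of the bound because intersections may lie at infinity, over extension fields, or carry multiplicity).


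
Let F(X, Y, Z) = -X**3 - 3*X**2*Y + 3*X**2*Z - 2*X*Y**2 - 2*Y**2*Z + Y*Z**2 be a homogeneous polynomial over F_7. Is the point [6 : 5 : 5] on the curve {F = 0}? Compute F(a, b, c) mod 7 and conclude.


F(6,5,5) ≡ 3 (mod 7); P is NOT on the curve.

Evaluate F(6, 5, 5) term-by-term (mod 7).
  -X**3 ↦ -1·216·1·1 = -216
  -3*X**2*Y ↦ -3·36·5·1 = -540
  3*X**2*Z ↦ 3·36·1·5 = 540
  -2*X*Y**2 ↦ -2·6·25·1 = -300
  -2*Y**2*Z ↦ -2·1·25·5 = -250
  Y*Z**2 ↦ 1·1·5·25 = 125
Sum: F(6, 5, 5) = (-216) + (-540) + (540) + (-300) + (-250) + (125) = -641.
Reducing mod 7: -641 ≡ 3 (mod 7).
Since F(a, b, c) ≡ 3 ≠ 0 (mod 7), P does NOT lie on the curve.


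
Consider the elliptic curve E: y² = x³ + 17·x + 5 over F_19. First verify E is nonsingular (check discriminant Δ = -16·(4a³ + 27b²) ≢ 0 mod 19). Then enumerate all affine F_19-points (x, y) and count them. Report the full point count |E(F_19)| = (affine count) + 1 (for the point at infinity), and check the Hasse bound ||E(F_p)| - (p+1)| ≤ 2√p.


Affine points = {(0, 9), (0, 10), (1, 2), (1, 17), (2, 3), (2, 16), (3, 8), (3, 11), (4, 2), (4, 17), (5, 5), (5, 14), (6, 0), (7, 7), (7, 12), (8, 8), (8, 11), (10, 4), (10, 15), (14, 2), (14, 17), (15, 5), (15, 14), (17, 1), (17, 18), (18, 5), (18, 14)}; affine count = 27; |E(F_19)| = 28.

Discriminant check: Δ ∝ 4a³ + 27b² = 4·17³ + 27·5² = 4·4913 + 27·25 ≡ 16 (mod 19). Nonzero ⇒ E is nonsingular.
For each x ∈ F_19, compute rhs = x³ + 17·x + 5 mod 19, then count y ∈ F_19 with y² ≡ rhs.
  x = 0: rhs = 5, matching y values: 9, 10 (2 points).
  x = 1: rhs = 4, matching y values: 2, 17 (2 points).
  x = 2: rhs = 9, matching y values: 3, 16 (2 points).
  x = 3: rhs = 7, matching y values: 8, 11 (2 points).
  x = 4: rhs = 4, matching y values: 2, 17 (2 points).
  x = 5: rhs = 6, matching y values: 5, 14 (2 points).
  x = 6: rhs = 0, matching y values: 0 (1 points).
  x = 7: rhs = 11, matching y values: 7, 12 (2 points).
  x = 8: rhs = 7, matching y values: 8, 11 (2 points).
  x = 9: rhs = 13, matching y values: none (0 points).
  x = 10: rhs = 16, matching y values: 4, 15 (2 points).
  x = 11: rhs = 3, matching y values: none (0 points).
  x = 12: rhs = 18, matching y values: none (0 points).
  x = 13: rhs = 10, matching y values: none (0 points).
  x = 14: rhs = 4, matching y values: 2, 17 (2 points).
  x = 15: rhs = 6, matching y values: 5, 14 (2 points).
  x = 16: rhs = 3, matching y values: none (0 points).
  x = 17: rhs = 1, matching y values: 1, 18 (2 points).
  x = 18: rhs = 6, matching y values: 5, 14 (2 points).
Total affine count: 27.
Full point count |E(F_19)| = 27 + 1 = 28.
Hasse bound: |28 − (19+1)| = |8| = 8 ≤ 2√19 ≈ 8.7178 ✓.


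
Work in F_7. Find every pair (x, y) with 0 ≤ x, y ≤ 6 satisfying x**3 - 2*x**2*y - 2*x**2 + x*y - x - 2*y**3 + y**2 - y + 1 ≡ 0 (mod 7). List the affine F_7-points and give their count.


Affine F_7-points: {(3, 0), (5, 3), (6, 2)}; count = 3.

For each of the 49 pairs (x, y) ∈ F_7², evaluate f(x, y) mod 7. Record the zeros.
  x = 0: [0↦1, 1↦6, 2↦1, 3↦2, 4↦4, 5↦2, 6↦5]  zeros at y ∈ ∅
  x = 1: [0↦6, 1↦3, 2↦4, 3↦4, 4↦5, 5↦2, 6↦4]  zeros at y ∈ ∅
  x = 2: [0↦6, 1↦5, 2↦1, 3↦3, 4↦6, 5↦5, 6↦2]  zeros at y ∈ ∅
  x = 3: [0↦0, 1↦4, 2↦5, 3↦5, 4↦6, 5↦3, 6↦5]  zeros at y ∈ {0}
  x = 4: [0↦1, 1↦6, 2↦1, 3↦2, 4↦4, 5↦2, 6↦5]  zeros at y ∈ ∅
  x = 5: [0↦1, 1↦3, 2↦2, 3↦0, 4↦6, 5↦1, 6↦1]  zeros at y ∈ {3}
  x = 6: [0↦6, 1↦1, 2↦0, 3↦5, 4↦4, 5↦6, 6↦6]  zeros at y ∈ {2}
Collecting zeros: affine points = {(3, 0), (5, 3), (6, 2)}.
Total count |C(F_7)_aff| = 3.


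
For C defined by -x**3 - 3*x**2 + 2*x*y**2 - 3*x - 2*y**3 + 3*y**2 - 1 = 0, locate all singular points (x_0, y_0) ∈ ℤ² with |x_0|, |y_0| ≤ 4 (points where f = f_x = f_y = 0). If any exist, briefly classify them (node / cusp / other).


Singular points: {(-1, 0)}; classification: cusp.

Compute partial derivatives:
  f_x = -3*x**2 - 6*x + 2*y**2 - 3.
  f_y = 4*x*y - 6*y**2 + 6*y.
Scan x_0 ∈ {−4, ..., 4}. For each x_0, f_y(x_0, y) is a polynomial in y; find its integer roots y ∈ {−4, ..., 4}, then test f_x and f at those candidates.
  x = -4: f_y(-4, y) = -6*y**2 - 10*y; vanishes at y ∈ {0}. (-4, 0): f_x = -27 ≠ 0.
  x = -3: f_y(-3, y) = -6*y**2 - 6*y; vanishes at y ∈ {-1, 0}. (-3, -1): f_x = -10 ≠ 0; (-3, 0): f_x = -12 ≠ 0.
  x = -2: f_y(-2, y) = -6*y**2 - 2*y; vanishes at y ∈ {0}. (-2, 0): f_x = -3 ≠ 0.
  x = -1: f_y(-1, y) = -6*y**2 + 2*y; vanishes at y ∈ {0}. (-1, 0): f_x = 0, f = 0 — SINGULAR.
  x = 0: f_y(0, y) = -6*y**2 + 6*y; vanishes at y ∈ {0, 1}. (0, 0): f_x = -3 ≠ 0; (0, 1): f_x = -1 ≠ 0.
  x = 1: f_y(1, y) = -6*y**2 + 10*y; vanishes at y ∈ {0}. (1, 0): f_x = -12 ≠ 0.
  x = 2: f_y(2, y) = -6*y**2 + 14*y; vanishes at y ∈ {0}. (2, 0): f_x = -27 ≠ 0.
  x = 3: f_y(3, y) = -6*y**2 + 18*y; vanishes at y ∈ {0, 3}. (3, 0): f_x = -48 ≠ 0; (3, 3): f_x = -30 ≠ 0.
  x = 4: f_y(4, y) = -6*y**2 + 22*y; vanishes at y ∈ {0}. (4, 0): f_x = -75 ≠ 0.
Only singular point on the grid: (-1, 0).
Classify: substitute x = -1 + u, y = 0 + v and expand: f = -u**3 + 2*u*v**2 - 2*v**3 + v**2.
No constant or linear terms (consistent with a singular point). Quadratic part: v**2. Cubic part: -u**3 + 2*u*v**2 - 2*v**3.
The quadratic part v**2 is a perfect square, so there is a single (double) tangent line v = 0, i.e. y = 0. Restricting the cubic part to that line (v = 0) leaves -u**3 ≠ 0, so f is not divisible by v and the branch is v² ≈ u**3 to lowest order — this is a cusp.
Classification: cusp.


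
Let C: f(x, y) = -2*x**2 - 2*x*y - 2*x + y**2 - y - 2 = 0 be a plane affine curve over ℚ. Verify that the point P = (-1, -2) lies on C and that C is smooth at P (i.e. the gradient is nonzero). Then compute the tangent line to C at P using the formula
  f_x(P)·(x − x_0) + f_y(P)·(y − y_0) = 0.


Tangent line at P: 6*x - 3*y = 0.

Step 1: f(-1, -2) = 0, so P lies on C.
Step 2: partial derivatives
  f_x(x, y) = -4*x - 2*y - 2, f_y(x, y) = -2*x + 2*y - 1.
  f_x(P) = 6, f_y(P) = -3 (gradient nonzero, so P is smooth).
Step 3: tangent line at P: 6·(x − -1) + -3·(y − -2) = 0.
Expanding: 6*x - 3*y = 0.


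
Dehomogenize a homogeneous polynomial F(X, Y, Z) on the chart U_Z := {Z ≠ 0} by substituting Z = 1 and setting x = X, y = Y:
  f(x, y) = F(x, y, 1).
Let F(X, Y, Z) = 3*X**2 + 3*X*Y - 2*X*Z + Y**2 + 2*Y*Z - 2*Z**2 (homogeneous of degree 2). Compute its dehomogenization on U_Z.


f(x, y) = 3*x**2 + 3*x*y - 2*x + y**2 + 2*y - 2

On U_Z we set Z = 1. Each monomial c·X^i·Y^j·Z^k in F becomes c·x^i·y^j·1^k = c·x^i·y^j.
Substituting Z = 1: F(X, Y, 1) = 3*x**2 + 3*x*y - 2*x + y**2 + 2*y - 2.
Note: deg(f) ≤ deg(F) = 2; strict inequality happens when F is divisible by Z (lost terms).


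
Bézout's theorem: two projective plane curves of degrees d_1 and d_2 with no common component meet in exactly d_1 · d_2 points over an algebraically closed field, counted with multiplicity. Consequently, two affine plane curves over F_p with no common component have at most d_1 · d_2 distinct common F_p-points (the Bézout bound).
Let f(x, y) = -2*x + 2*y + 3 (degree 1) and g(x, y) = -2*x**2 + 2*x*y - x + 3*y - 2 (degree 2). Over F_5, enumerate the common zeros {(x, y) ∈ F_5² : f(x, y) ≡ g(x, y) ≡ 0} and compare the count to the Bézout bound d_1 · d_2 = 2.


Common zeros: {(1, 2)}; count = 1; Bézout bound = 2.

deg(f) = 1, deg(g) = 2, so Bézout bound = 2.
Scan x ∈ F_5. For each x, list the y ∈ F_5 with f(x, y) ≡ 0 and those with g(x, y) ≡ 0 (mod 5); the common zeros in that column are the intersection.
  x = 0: f ≡ 0 at y ∈ {1}; g ≡ 0 at y ∈ {4}; common: ∅.
  x = 1: f ≡ 0 at y ∈ {2}; g ≡ 0 at y ∈ {0, 1, 2, 3, 4}; common: {2}.
  x = 2: f ≡ 0 at y ∈ {3}; g ≡ 0 at y ∈ {1}; common: ∅.
  x = 3: f ≡ 0 at y ∈ {4}; g ≡ 0 at y ∈ {2}; common: ∅.
  x = 4: f ≡ 0 at y ∈ {0}; g ≡ 0 at y ∈ {3}; common: ∅.
Collecting: common zeros = {(1, 2)}, so the count is 1.
Comparison with the Bézout bound: 1 ≤ 2 = deg(f)·deg(g), as expected for curves with no common component (the affine F_5-count falls short of the bound because intersections may lie at infinity, over extension fields, or carry multiplicity).


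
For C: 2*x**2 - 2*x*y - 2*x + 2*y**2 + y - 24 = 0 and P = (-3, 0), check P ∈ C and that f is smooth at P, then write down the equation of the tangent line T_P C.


Tangent line at P: -14*x + 7*y - 42 = 0.

Step 1: f(-3, 0) = 0, so P lies on C.
Step 2: partial derivatives
  f_x(x, y) = 4*x - 2*y - 2, f_y(x, y) = -2*x + 4*y + 1.
  f_x(P) = -14, f_y(P) = 7 (gradient nonzero, so P is smooth).
Step 3: tangent line at P: -14·(x − -3) + 7·(y − 0) = 0.
Expanding: -14*x + 7*y - 42 = 0.


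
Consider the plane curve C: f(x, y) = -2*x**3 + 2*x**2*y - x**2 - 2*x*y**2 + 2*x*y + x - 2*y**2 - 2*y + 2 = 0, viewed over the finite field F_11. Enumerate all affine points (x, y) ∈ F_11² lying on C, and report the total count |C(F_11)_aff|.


Affine F_11-points: {(0, 3), (0, 7), (1, 0), (1, 6), (3, 1), (3, 10), (4, 1), (4, 5), (5, 6), (5, 8), (6, 2), (6, 7), (7, 0), (8, 0), (8, 3), (10, 1)}; count = 16.

For each of the 121 pairs (x, y) ∈ F_11², evaluate f(x, y) mod 11. Record the zeros.
  x = 0: [0↦2, 1↦9, 2↦1, 3↦0, 4↦6, 5↦8, 6↦6, 7↦0, 8↦1, 9↦9, 10↦2]  zeros at y ∈ {3, 7}
  x = 1: [0↦0, 1↦9, 2↦10, 3↦3, 4↦10, 5↦9, 6↦0, 7↦5, 8↦2, 9↦2, 10↦5]  zeros at y ∈ {0, 6}
  x = 2: [0↦6, 1↦10, 2↦2, 3↦4, 4↦5, 5↦5, 6↦4, 7↦2, 8↦10, 9↦6, 10↦1]  zeros at y ∈ ∅
  x = 3: [0↦8, 1↦0, 2↦9, 3↦2, 4↦1, 5↦6, 6↦6, 7↦1, 8↦2, 9↦9, 10↦0]  zeros at y ∈ {1, 10}
  x = 4: [0↦5, 1↦0, 2↦8, 3↦7, 4↦8, 5↦0, 6↦5, 7↦1, 8↦10, 9↦10, 10↦1]  zeros at y ∈ {1, 5}
  x = 5: [0↦7, 1↦9, 2↦9, 3↦7, 4↦3, 5↦8, 6↦0, 7↦1, 8↦0, 9↦8, 10↦3]  zeros at y ∈ {6, 8}
  x = 6: [0↦2, 1↦4, 2↦0, 3↦1, 4↦7, 5↦7, 6↦1, 7↦0, 8↦4, 9↦2, 10↦5]  zeros at y ∈ {2, 7}
  x = 7: [0↦0, 1↦6, 2↦2, 3↦10, 4↦8, 5↦7, 6↦7, 7↦8, 8↦10, 9↦2, 10↦6]  zeros at y ∈ {0}
  x = 8: [0↦0, 1↦3, 2↦3, 3↦0, 4↦5, 5↦7, 6↦6, 7↦2, 8↦6, 9↦7, 10↦5]  zeros at y ∈ {0, 3}
  x = 9: [0↦1, 1↦5, 2↦2, 3↦3, 4↦8, 5↦6, 6↦8, 7↦3, 8↦2, 9↦5, 10↦1]  zeros at y ∈ ∅
  x = 10: [0↦2, 1↦0, 2↦9, 3↦7, 4↦5, 5↦3, 6↦1, 7↦10, 8↦8, 9↦6, 10↦4]  zeros at y ∈ {1}
Collecting zeros: affine points = {(0, 3), (0, 7), (1, 0), (1, 6), (3, 1), (3, 10), (4, 1), (4, 5), (5, 6), (5, 8), (6, 2), (6, 7), (7, 0), (8, 0), (8, 3), (10, 1)}.
Total count |C(F_11)_aff| = 16.


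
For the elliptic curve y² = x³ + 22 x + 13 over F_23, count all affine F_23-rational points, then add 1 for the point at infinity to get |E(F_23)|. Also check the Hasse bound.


Affine points = {(0, 6), (0, 17), (1, 6), (1, 17), (4, 2), (4, 21), (5, 8), (5, 15), (6, 4), (6, 19), (7, 2), (7, 21), (12, 2), (12, 21), (13, 9), (13, 14), (14, 11), (14, 12), (18, 10), (18, 13), (20, 9), (20, 14), (22, 6), (22, 17)}; affine count = 24; |E(F_23)| = 25.

Discriminant check: Δ ∝ 4a³ + 27b² = 4·22³ + 27·13² = 4·10648 + 27·169 ≡ 5 (mod 23). Nonzero ⇒ E is nonsingular.
For each x ∈ F_23, compute rhs = x³ + 22·x + 13 mod 23, then count y ∈ F_23 with y² ≡ rhs.
  x = 0: rhs = 13, matching y values: 6, 17 (2 points).
  x = 1: rhs = 13, matching y values: 6, 17 (2 points).
  x = 2: rhs = 19, matching y values: none (0 points).
  x = 3: rhs = 14, matching y values: none (0 points).
  x = 4: rhs = 4, matching y values: 2, 21 (2 points).
  x = 5: rhs = 18, matching y values: 8, 15 (2 points).
  x = 6: rhs = 16, matching y values: 4, 19 (2 points).
  x = 7: rhs = 4, matching y values: 2, 21 (2 points).
  x = 8: rhs = 11, matching y values: none (0 points).
  x = 9: rhs = 20, matching y values: none (0 points).
  x = 10: rhs = 14, matching y values: none (0 points).
  x = 11: rhs = 22, matching y values: none (0 points).
  x = 12: rhs = 4, matching y values: 2, 21 (2 points).
  x = 13: rhs = 12, matching y values: 9, 14 (2 points).
  x = 14: rhs = 6, matching y values: 11, 12 (2 points).
  x = 15: rhs = 15, matching y values: none (0 points).
  x = 16: rhs = 22, matching y values: none (0 points).
  x = 17: rhs = 10, matching y values: none (0 points).
  x = 18: rhs = 8, matching y values: 10, 13 (2 points).
  x = 19: rhs = 22, matching y values: none (0 points).
  x = 20: rhs = 12, matching y values: 9, 14 (2 points).
  x = 21: rhs = 7, matching y values: none (0 points).
  x = 22: rhs = 13, matching y values: 6, 17 (2 points).
Total affine count: 24.
Full point count |E(F_23)| = 24 + 1 = 25.
Hasse bound: |25 − (23+1)| = |1| = 1 ≤ 2√23 ≈ 9.5917 ✓.


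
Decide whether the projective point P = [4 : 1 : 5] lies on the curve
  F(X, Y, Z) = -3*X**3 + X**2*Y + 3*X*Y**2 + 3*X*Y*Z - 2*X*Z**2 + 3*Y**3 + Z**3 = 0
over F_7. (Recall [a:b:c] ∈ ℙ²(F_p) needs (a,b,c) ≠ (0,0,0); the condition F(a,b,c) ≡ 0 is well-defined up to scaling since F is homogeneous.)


F(4,1,5) ≡ 6 (mod 7); P is NOT on the curve.

Evaluate F(4, 1, 5) term-by-term (mod 7).
  -3*X**3 ↦ -3·64·1·1 = -192
  X**2*Y ↦ 1·16·1·1 = 16
  3*X*Y**2 ↦ 3·4·1·1 = 12
  3*X*Y*Z ↦ 3·4·1·5 = 60
  -2*X*Z**2 ↦ -2·4·1·25 = -200
  3*Y**3 ↦ 3·1·1·1 = 3
  Z**3 ↦ 1·1·1·125 = 125
Sum: F(4, 1, 5) = (-192) + (16) + (12) + (60) + (-200) + (3) + (125) = -176.
Reducing mod 7: -176 ≡ 6 (mod 7).
Since F(a, b, c) ≡ 6 ≠ 0 (mod 7), P does NOT lie on the curve.


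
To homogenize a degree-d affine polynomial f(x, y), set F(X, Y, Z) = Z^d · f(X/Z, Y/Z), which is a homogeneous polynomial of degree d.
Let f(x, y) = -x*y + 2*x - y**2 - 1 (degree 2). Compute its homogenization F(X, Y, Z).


F(X, Y, Z) = -X*Y + 2*X*Z - Y**2 - Z**2

deg(f) = 2.
Substitute x = X/Z, y = Y/Z into f, then multiply by Z^2.
  monomial -1·x^1·y^1 ↦ -1·X^1·Y^1·Z^0.
  monomial 2·x^1·y^0 ↦ 2·X^1·Y^0·Z^1.
  monomial -1·x^0·y^2 ↦ -1·X^0·Y^2·Z^0.
  monomial -1·x^0·y^0 ↦ -1·X^0·Y^0·Z^2.
Collecting: F(X, Y, Z) = -X*Y + 2*X*Z - Y**2 - Z**2.


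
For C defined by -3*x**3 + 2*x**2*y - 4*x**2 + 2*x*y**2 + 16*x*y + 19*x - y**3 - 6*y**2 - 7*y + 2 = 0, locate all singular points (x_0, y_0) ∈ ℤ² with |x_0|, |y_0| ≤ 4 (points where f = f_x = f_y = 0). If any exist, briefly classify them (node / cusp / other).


Singular points: {(-1, -3)}; classification: node.

Compute partial derivatives:
  f_x = -9*x**2 + 4*x*y - 8*x + 2*y**2 + 16*y + 19.
  f_y = 2*x**2 + 4*x*y + 16*x - 3*y**2 - 12*y - 7.
Scan x_0 ∈ {−4, ..., 4}. For each x_0, f_y(x_0, y) is a polynomial in y; find its integer roots y ∈ {−4, ..., 4}, then test f_x and f at those candidates.
  x = -4: f_y(-4, y) = -3*y**2 - 28*y - 39; no integer root y with |y| ≤ 4.
  x = -3: f_y(-3, y) = -3*y**2 - 24*y - 37; no integer root y with |y| ≤ 4.
  x = -2: f_y(-2, y) = -3*y**2 - 20*y - 31; no integer root y with |y| ≤ 4.
  x = -1: f_y(-1, y) = -3*y**2 - 16*y - 21; vanishes at y ∈ {-3}. (-1, -3): f_x = 0, f = 0 — SINGULAR.
  x = 0: f_y(0, y) = -3*y**2 - 12*y - 7; no integer root y with |y| ≤ 4.
  x = 1: f_y(1, y) = -3*y**2 - 8*y + 11; vanishes at y ∈ {1}. (1, 1): f_x = 24 ≠ 0.
  x = 2: f_y(2, y) = -3*y**2 - 4*y + 33; no integer root y with |y| ≤ 4.
  x = 3: f_y(3, y) = 59 - 3*y**2; no integer root y with |y| ≤ 4.
  x = 4: f_y(4, y) = -3*y**2 + 4*y + 89; no integer root y with |y| ≤ 4.
Only singular point on the grid: (-1, -3).
Classify: substitute x = -1 + u, y = -3 + v and expand: f = -3*u**3 + 2*u**2*v - u**2 + 2*u*v**2 - v**3 + v**2.
No constant or linear terms (consistent with a singular point). Quadratic part: -u**2 + v**2. Cubic part: -3*u**3 + 2*u**2*v + 2*u*v**2 - v**3.
The quadratic part v**2 - u**2 = (v − u)(v + u) splits into two distinct linear factors, so there are two distinct tangent lines y − -3 = ±(x − -1) — this is a node (ordinary double point).
Classification: node.


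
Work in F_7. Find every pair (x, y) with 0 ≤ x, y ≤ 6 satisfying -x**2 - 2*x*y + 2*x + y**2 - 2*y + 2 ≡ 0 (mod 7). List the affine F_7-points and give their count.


Affine F_7-points: {(1, 1), (1, 3), (2, 3), (5, 6), (6, 1), (6, 6)}; count = 6.

For each of the 49 pairs (x, y) ∈ F_7², evaluate f(x, y) mod 7. Record the zeros.
  x = 0: [0↦2, 1↦1, 2↦2, 3↦5, 4↦3, 5↦3, 6↦5]  zeros at y ∈ ∅
  x = 1: [0↦3, 1↦0, 2↦6, 3↦0, 4↦3, 5↦1, 6↦1]  zeros at y ∈ {1, 3}
  x = 2: [0↦2, 1↦4, 2↦1, 3↦0, 4↦1, 5↦4, 6↦2]  zeros at y ∈ {3}
  x = 3: [0↦6, 1↦6, 2↦1, 3↦5, 4↦4, 5↦5, 6↦1]  zeros at y ∈ ∅
  x = 4: [0↦1, 1↦6, 2↦6, 3↦1, 4↦5, 5↦4, 6↦5]  zeros at y ∈ ∅
  x = 5: [0↦1, 1↦4, 2↦2, 3↦2, 4↦4, 5↦1, 6↦0]  zeros at y ∈ {6}
  x = 6: [0↦6, 1↦0, 2↦3, 3↦1, 4↦1, 5↦3, 6↦0]  zeros at y ∈ {1, 6}
Collecting zeros: affine points = {(1, 1), (1, 3), (2, 3), (5, 6), (6, 1), (6, 6)}.
Total count |C(F_7)_aff| = 6.


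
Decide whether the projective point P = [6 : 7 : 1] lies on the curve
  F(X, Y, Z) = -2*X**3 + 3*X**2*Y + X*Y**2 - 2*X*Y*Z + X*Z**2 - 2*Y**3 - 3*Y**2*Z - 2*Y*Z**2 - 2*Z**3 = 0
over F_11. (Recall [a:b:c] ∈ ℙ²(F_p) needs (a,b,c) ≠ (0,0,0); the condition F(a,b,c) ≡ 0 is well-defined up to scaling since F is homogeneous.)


F(6,7,1) ≡ 10 (mod 11); P is NOT on the curve.

Evaluate F(6, 7, 1) term-by-term (mod 11).
  -2*X**3 ↦ -2·216·1·1 = -432
  3*X**2*Y ↦ 3·36·7·1 = 756
  X*Y**2 ↦ 1·6·49·1 = 294
  -2*X*Y*Z ↦ -2·6·7·1 = -84
  X*Z**2 ↦ 1·6·1·1 = 6
  -2*Y**3 ↦ -2·1·343·1 = -686
  -3*Y**2*Z ↦ -3·1·49·1 = -147
  -2*Y*Z**2 ↦ -2·1·7·1 = -14
  -2*Z**3 ↦ -2·1·1·1 = -2
Sum: F(6, 7, 1) = (-432) + (756) + (294) + (-84) + (6) + (-686) + (-147) + (-14) + (-2) = -309.
Reducing mod 11: -309 ≡ 10 (mod 11).
Since F(a, b, c) ≡ 10 ≠ 0 (mod 11), P does NOT lie on the curve.


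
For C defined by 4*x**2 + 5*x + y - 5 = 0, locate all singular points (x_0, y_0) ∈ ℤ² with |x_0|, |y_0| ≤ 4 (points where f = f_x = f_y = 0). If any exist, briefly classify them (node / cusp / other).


No singular points in the scanned grid; C is smooth there.

Compute partial derivatives:
  f_x = 8*x + 5.
  f_y = 1.
f_y = 1 is a nonzero constant, so f_y never vanishes: no point (x, y) can satisfy f = f_x = f_y = 0. In particular no (x, y) ∈ {−4, ..., 4}² is singular; the curve is smooth.


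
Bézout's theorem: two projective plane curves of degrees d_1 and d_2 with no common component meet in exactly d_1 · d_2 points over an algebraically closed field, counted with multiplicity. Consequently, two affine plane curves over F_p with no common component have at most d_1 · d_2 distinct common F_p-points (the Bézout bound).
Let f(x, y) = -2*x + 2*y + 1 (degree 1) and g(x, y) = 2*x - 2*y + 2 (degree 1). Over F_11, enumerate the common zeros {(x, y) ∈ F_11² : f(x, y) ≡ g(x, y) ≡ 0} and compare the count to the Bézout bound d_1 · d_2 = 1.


Common zeros: ∅; count = 0; Bézout bound = 1.

deg(f) = 1, deg(g) = 1, so Bézout bound = 1.
Scan x ∈ F_11. For each x, list the y ∈ F_11 with f(x, y) ≡ 0 and those with g(x, y) ≡ 0 (mod 11); the common zeros in that column are the intersection.
  x = 0: f ≡ 0 at y ∈ {5}; g ≡ 0 at y ∈ {1}; common: ∅.
  x = 1: f ≡ 0 at y ∈ {6}; g ≡ 0 at y ∈ {2}; common: ∅.
  x = 2: f ≡ 0 at y ∈ {7}; g ≡ 0 at y ∈ {3}; common: ∅.
  x = 3: f ≡ 0 at y ∈ {8}; g ≡ 0 at y ∈ {4}; common: ∅.
  x = 4: f ≡ 0 at y ∈ {9}; g ≡ 0 at y ∈ {5}; common: ∅.
  x = 5: f ≡ 0 at y ∈ {10}; g ≡ 0 at y ∈ {6}; common: ∅.
  x = 6: f ≡ 0 at y ∈ {0}; g ≡ 0 at y ∈ {7}; common: ∅.
  x = 7: f ≡ 0 at y ∈ {1}; g ≡ 0 at y ∈ {8}; common: ∅.
  x = 8: f ≡ 0 at y ∈ {2}; g ≡ 0 at y ∈ {9}; common: ∅.
  x = 9: f ≡ 0 at y ∈ {3}; g ≡ 0 at y ∈ {10}; common: ∅.
  x = 10: f ≡ 0 at y ∈ {4}; g ≡ 0 at y ∈ {0}; common: ∅.
Collecting: common zeros = ∅, so the count is 0.
Comparison with the Bézout bound: 0 ≤ 1 = deg(f)·deg(g), as expected for curves with no common component (the affine F_11-count falls short of the bound because intersections may lie at infinity, over extension fields, or carry multiplicity).


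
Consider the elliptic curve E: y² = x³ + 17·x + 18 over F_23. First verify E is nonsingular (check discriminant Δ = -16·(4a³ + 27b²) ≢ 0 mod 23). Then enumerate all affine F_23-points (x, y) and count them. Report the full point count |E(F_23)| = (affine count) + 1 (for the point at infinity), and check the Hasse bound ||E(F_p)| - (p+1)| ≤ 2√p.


Affine points = {(0, 8), (0, 15), (1, 6), (1, 17), (3, 2), (3, 21), (4, 9), (4, 14), (9, 7), (9, 16), (11, 8), (11, 15), (12, 8), (12, 15), (16, 4), (16, 19), (19, 1), (19, 22), (20, 3), (20, 20), (22, 0)}; affine count = 21; |E(F_23)| = 22.

Discriminant check: Δ ∝ 4a³ + 27b² = 4·17³ + 27·18² = 4·4913 + 27·324 ≡ 18 (mod 23). Nonzero ⇒ E is nonsingular.
For each x ∈ F_23, compute rhs = x³ + 17·x + 18 mod 23, then count y ∈ F_23 with y² ≡ rhs.
  x = 0: rhs = 18, matching y values: 8, 15 (2 points).
  x = 1: rhs = 13, matching y values: 6, 17 (2 points).
  x = 2: rhs = 14, matching y values: none (0 points).
  x = 3: rhs = 4, matching y values: 2, 21 (2 points).
  x = 4: rhs = 12, matching y values: 9, 14 (2 points).
  x = 5: rhs = 21, matching y values: none (0 points).
  x = 6: rhs = 14, matching y values: none (0 points).
  x = 7: rhs = 20, matching y values: none (0 points).
  x = 8: rhs = 22, matching y values: none (0 points).
  x = 9: rhs = 3, matching y values: 7, 16 (2 points).
  x = 10: rhs = 15, matching y values: none (0 points).
  x = 11: rhs = 18, matching y values: 8, 15 (2 points).
  x = 12: rhs = 18, matching y values: 8, 15 (2 points).
  x = 13: rhs = 21, matching y values: none (0 points).
  x = 14: rhs = 10, matching y values: none (0 points).
  x = 15: rhs = 14, matching y values: none (0 points).
  x = 16: rhs = 16, matching y values: 4, 19 (2 points).
  x = 17: rhs = 22, matching y values: none (0 points).
  x = 18: rhs = 15, matching y values: none (0 points).
  x = 19: rhs = 1, matching y values: 1, 22 (2 points).
  x = 20: rhs = 9, matching y values: 3, 20 (2 points).
  x = 21: rhs = 22, matching y values: none (0 points).
  x = 22: rhs = 0, matching y values: 0 (1 points).
Total affine count: 21.
Full point count |E(F_23)| = 21 + 1 = 22.
Hasse bound: |22 − (23+1)| = |-2| = 2 ≤ 2√23 ≈ 9.5917 ✓.


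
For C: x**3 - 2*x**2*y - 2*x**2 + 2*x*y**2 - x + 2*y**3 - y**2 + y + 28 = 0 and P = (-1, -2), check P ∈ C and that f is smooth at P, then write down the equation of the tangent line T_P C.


Tangent line at P: 6*x + 35*y + 76 = 0.

Step 1: f(-1, -2) = 0, so P lies on C.
Step 2: partial derivatives
  f_x(x, y) = 3*x**2 - 4*x*y - 4*x + 2*y**2 - 1, f_y(x, y) = -2*x**2 + 4*x*y + 6*y**2 - 2*y + 1.
  f_x(P) = 6, f_y(P) = 35 (gradient nonzero, so P is smooth).
Step 3: tangent line at P: 6·(x − -1) + 35·(y − -2) = 0.
Expanding: 6*x + 35*y + 76 = 0.


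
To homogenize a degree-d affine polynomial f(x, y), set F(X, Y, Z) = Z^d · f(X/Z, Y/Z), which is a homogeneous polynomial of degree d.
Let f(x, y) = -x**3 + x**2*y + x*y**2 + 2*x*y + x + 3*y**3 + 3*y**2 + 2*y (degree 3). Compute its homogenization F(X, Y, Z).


F(X, Y, Z) = -X**3 + X**2*Y + X*Y**2 + 2*X*Y*Z + X*Z**2 + 3*Y**3 + 3*Y**2*Z + 2*Y*Z**2

deg(f) = 3.
Substitute x = X/Z, y = Y/Z into f, then multiply by Z^3.
  monomial -1·x^3·y^0 ↦ -1·X^3·Y^0·Z^0.
  monomial 1·x^2·y^1 ↦ 1·X^2·Y^1·Z^0.
  monomial 1·x^1·y^2 ↦ 1·X^1·Y^2·Z^0.
  monomial 2·x^1·y^1 ↦ 2·X^1·Y^1·Z^1.
  monomial 1·x^1·y^0 ↦ 1·X^1·Y^0·Z^2.
  monomial 3·x^0·y^3 ↦ 3·X^0·Y^3·Z^0.
  monomial 3·x^0·y^2 ↦ 3·X^0·Y^2·Z^1.
  monomial 2·x^0·y^1 ↦ 2·X^0·Y^1·Z^2.
Collecting: F(X, Y, Z) = -X**3 + X**2*Y + X*Y**2 + 2*X*Y*Z + X*Z**2 + 3*Y**3 + 3*Y**2*Z + 2*Y*Z**2.


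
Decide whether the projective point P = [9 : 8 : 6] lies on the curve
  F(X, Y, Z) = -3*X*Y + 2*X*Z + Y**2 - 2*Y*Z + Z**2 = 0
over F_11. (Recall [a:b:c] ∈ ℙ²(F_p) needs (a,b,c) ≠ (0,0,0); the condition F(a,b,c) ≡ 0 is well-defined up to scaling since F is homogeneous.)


F(9,8,6) ≡ 6 (mod 11); P is NOT on the curve.

Evaluate F(9, 8, 6) term-by-term (mod 11).
  -3*X*Y ↦ -3·9·8·1 = -216
  2*X*Z ↦ 2·9·1·6 = 108
  Y**2 ↦ 1·1·64·1 = 64
  -2*Y*Z ↦ -2·1·8·6 = -96
  Z**2 ↦ 1·1·1·36 = 36
Sum: F(9, 8, 6) = (-216) + (108) + (64) + (-96) + (36) = -104.
Reducing mod 11: -104 ≡ 6 (mod 11).
Since F(a, b, c) ≡ 6 ≠ 0 (mod 11), P does NOT lie on the curve.


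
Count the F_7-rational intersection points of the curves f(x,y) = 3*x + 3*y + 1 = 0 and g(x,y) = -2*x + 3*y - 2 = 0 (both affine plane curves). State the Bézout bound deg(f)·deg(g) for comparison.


Common zeros: {(5, 4)}; count = 1; Bézout bound = 1.

deg(f) = 1, deg(g) = 1, so Bézout bound = 1.
Scan x ∈ F_7. For each x, list the y ∈ F_7 with f(x, y) ≡ 0 and those with g(x, y) ≡ 0 (mod 7); the common zeros in that column are the intersection.
  x = 0: f ≡ 0 at y ∈ {2}; g ≡ 0 at y ∈ {3}; common: ∅.
  x = 1: f ≡ 0 at y ∈ {1}; g ≡ 0 at y ∈ {6}; common: ∅.
  x = 2: f ≡ 0 at y ∈ {0}; g ≡ 0 at y ∈ {2}; common: ∅.
  x = 3: f ≡ 0 at y ∈ {6}; g ≡ 0 at y ∈ {5}; common: ∅.
  x = 4: f ≡ 0 at y ∈ {5}; g ≡ 0 at y ∈ {1}; common: ∅.
  x = 5: f ≡ 0 at y ∈ {4}; g ≡ 0 at y ∈ {4}; common: {4}.
  x = 6: f ≡ 0 at y ∈ {3}; g ≡ 0 at y ∈ {0}; common: ∅.
Collecting: common zeros = {(5, 4)}, so the count is 1.
Comparison with the Bézout bound: 1 ≤ 1 = deg(f)·deg(g), as expected for curves with no common component (the bound is attained).


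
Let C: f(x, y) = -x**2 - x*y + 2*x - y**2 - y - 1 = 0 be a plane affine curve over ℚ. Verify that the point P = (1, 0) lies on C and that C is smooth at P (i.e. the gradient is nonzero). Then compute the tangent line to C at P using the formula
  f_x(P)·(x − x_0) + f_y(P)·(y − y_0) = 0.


Tangent line at P: -2*y = 0.

Step 1: f(1, 0) = 0, so P lies on C.
Step 2: partial derivatives
  f_x(x, y) = -2*x - y + 2, f_y(x, y) = -x - 2*y - 1.
  f_x(P) = 0, f_y(P) = -2 (gradient nonzero, so P is smooth).
Step 3: tangent line at P: 0·(x − 1) + -2·(y − 0) = 0.
Expanding: -2*y = 0.


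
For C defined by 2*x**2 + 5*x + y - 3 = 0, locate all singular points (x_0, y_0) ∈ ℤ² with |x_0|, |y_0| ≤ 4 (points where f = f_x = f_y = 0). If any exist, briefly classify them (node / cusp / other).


No singular points in the scanned grid; C is smooth there.

Compute partial derivatives:
  f_x = 4*x + 5.
  f_y = 1.
f_y = 1 is a nonzero constant, so f_y never vanishes: no point (x, y) can satisfy f = f_x = f_y = 0. In particular no (x, y) ∈ {−4, ..., 4}² is singular; the curve is smooth.


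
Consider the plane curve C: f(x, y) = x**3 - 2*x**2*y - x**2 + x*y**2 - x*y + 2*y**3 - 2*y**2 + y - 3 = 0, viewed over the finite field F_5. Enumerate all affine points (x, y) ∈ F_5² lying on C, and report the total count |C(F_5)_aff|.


Affine F_5-points: {(1, 2), (3, 0), (3, 2), (4, 0), (4, 4)}; count = 5.

For each of the 25 pairs (x, y) ∈ F_5², evaluate f(x, y) mod 5. Record the zeros.
  x = 0: [0↦2, 1↦3, 2↦2, 3↦1, 4↦2]  zeros at y ∈ ∅
  x = 1: [0↦2, 1↦1, 2↦0, 3↦1, 4↦1]  zeros at y ∈ {2}
  x = 2: [0↦1, 1↦4, 2↦4, 3↦3, 4↦3]  zeros at y ∈ ∅
  x = 3: [0↦0, 1↦3, 2↦0, 3↦3, 4↦4]  zeros at y ∈ {0, 2}
  x = 4: [0↦0, 1↦4, 2↦4, 3↦2, 4↦0]  zeros at y ∈ {0, 4}
Collecting zeros: affine points = {(1, 2), (3, 0), (3, 2), (4, 0), (4, 4)}.
Total count |C(F_5)_aff| = 5.


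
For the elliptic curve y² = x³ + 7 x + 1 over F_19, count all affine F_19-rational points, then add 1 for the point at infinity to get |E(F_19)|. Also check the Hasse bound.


Affine points = {(0, 1), (0, 18), (1, 3), (1, 16), (2, 2), (2, 17), (3, 7), (3, 12), (4, 6), (4, 13), (5, 3), (5, 16), (10, 8), (10, 11), (13, 3), (13, 16), (15, 2), (15, 17), (17, 6), (17, 13)}; affine count = 20; |E(F_19)| = 21.

Discriminant check: Δ ∝ 4a³ + 27b² = 4·7³ + 27·1² = 4·343 + 27·1 ≡ 12 (mod 19). Nonzero ⇒ E is nonsingular.
For each x ∈ F_19, compute rhs = x³ + 7·x + 1 mod 19, then count y ∈ F_19 with y² ≡ rhs.
  x = 0: rhs = 1, matching y values: 1, 18 (2 points).
  x = 1: rhs = 9, matching y values: 3, 16 (2 points).
  x = 2: rhs = 4, matching y values: 2, 17 (2 points).
  x = 3: rhs = 11, matching y values: 7, 12 (2 points).
  x = 4: rhs = 17, matching y values: 6, 13 (2 points).
  x = 5: rhs = 9, matching y values: 3, 16 (2 points).
  x = 6: rhs = 12, matching y values: none (0 points).
  x = 7: rhs = 13, matching y values: none (0 points).
  x = 8: rhs = 18, matching y values: none (0 points).
  x = 9: rhs = 14, matching y values: none (0 points).
  x = 10: rhs = 7, matching y values: 8, 11 (2 points).
  x = 11: rhs = 3, matching y values: none (0 points).
  x = 12: rhs = 8, matching y values: none (0 points).
  x = 13: rhs = 9, matching y values: 3, 16 (2 points).
  x = 14: rhs = 12, matching y values: none (0 points).
  x = 15: rhs = 4, matching y values: 2, 17 (2 points).
  x = 16: rhs = 10, matching y values: none (0 points).
  x = 17: rhs = 17, matching y values: 6, 13 (2 points).
  x = 18: rhs = 12, matching y values: none (0 points).
Total affine count: 20.
Full point count |E(F_19)| = 20 + 1 = 21.
Hasse bound: |21 − (19+1)| = |1| = 1 ≤ 2√19 ≈ 8.7178 ✓.


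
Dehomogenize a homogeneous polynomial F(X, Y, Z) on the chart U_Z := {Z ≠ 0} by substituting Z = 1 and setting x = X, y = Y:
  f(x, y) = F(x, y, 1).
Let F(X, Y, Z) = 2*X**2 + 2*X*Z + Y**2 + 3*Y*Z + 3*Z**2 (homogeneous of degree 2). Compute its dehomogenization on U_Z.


f(x, y) = 2*x**2 + 2*x + y**2 + 3*y + 3

On U_Z we set Z = 1. Each monomial c·X^i·Y^j·Z^k in F becomes c·x^i·y^j·1^k = c·x^i·y^j.
Substituting Z = 1: F(X, Y, 1) = 2*x**2 + 2*x + y**2 + 3*y + 3.
Note: deg(f) ≤ deg(F) = 2; strict inequality happens when F is divisible by Z (lost terms).


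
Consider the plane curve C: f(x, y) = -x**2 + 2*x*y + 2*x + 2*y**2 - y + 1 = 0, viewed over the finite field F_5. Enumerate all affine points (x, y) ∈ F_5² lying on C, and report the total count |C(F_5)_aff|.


Affine F_5-points: {(1, 1), (2, 2), (2, 4), (3, 1), (3, 4), (4, 2)}; count = 6.

For each of the 25 pairs (x, y) ∈ F_5², evaluate f(x, y) mod 5. Record the zeros.
  x = 0: [0↦1, 1↦2, 2↦2, 3↦1, 4↦4]  zeros at y ∈ ∅
  x = 1: [0↦2, 1↦0, 2↦2, 3↦3, 4↦3]  zeros at y ∈ {1}
  x = 2: [0↦1, 1↦1, 2↦0, 3↦3, 4↦0]  zeros at y ∈ {2, 4}
  x = 3: [0↦3, 1↦0, 2↦1, 3↦1, 4↦0]  zeros at y ∈ {1, 4}
  x = 4: [0↦3, 1↦2, 2↦0, 3↦2, 4↦3]  zeros at y ∈ {2}
Collecting zeros: affine points = {(1, 1), (2, 2), (2, 4), (3, 1), (3, 4), (4, 2)}.
Total count |C(F_5)_aff| = 6.


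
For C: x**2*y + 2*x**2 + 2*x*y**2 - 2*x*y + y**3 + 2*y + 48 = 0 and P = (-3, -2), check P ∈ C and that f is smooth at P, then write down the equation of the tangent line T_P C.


Tangent line at P: 12*x + 53*y + 142 = 0.

Step 1: f(-3, -2) = 0, so P lies on C.
Step 2: partial derivatives
  f_x(x, y) = 2*x*y + 4*x + 2*y**2 - 2*y, f_y(x, y) = x**2 + 4*x*y - 2*x + 3*y**2 + 2.
  f_x(P) = 12, f_y(P) = 53 (gradient nonzero, so P is smooth).
Step 3: tangent line at P: 12·(x − -3) + 53·(y − -2) = 0.
Expanding: 12*x + 53*y + 142 = 0.


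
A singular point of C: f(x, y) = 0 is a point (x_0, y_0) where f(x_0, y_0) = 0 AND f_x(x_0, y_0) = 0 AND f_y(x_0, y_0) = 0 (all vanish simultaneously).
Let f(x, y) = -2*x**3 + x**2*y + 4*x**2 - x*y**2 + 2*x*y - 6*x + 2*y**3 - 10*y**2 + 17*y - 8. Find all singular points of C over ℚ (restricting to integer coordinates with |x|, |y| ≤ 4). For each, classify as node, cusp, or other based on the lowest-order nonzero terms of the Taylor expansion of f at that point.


Singular points: {(1, 2)}; classification: cusp.

Compute partial derivatives:
  f_x = -6*x**2 + 2*x*y + 8*x - y**2 + 2*y - 6.
  f_y = x**2 - 2*x*y + 2*x + 6*y**2 - 20*y + 17.
Scan x_0 ∈ {−4, ..., 4}. For each x_0, f_y(x_0, y) is a polynomial in y; find its integer roots y ∈ {−4, ..., 4}, then test f_x and f at those candidates.
  x = -4: f_y(-4, y) = 6*y**2 - 12*y + 25; no integer root y with |y| ≤ 4.
  x = -3: f_y(-3, y) = 6*y**2 - 14*y + 20; no integer root y with |y| ≤ 4.
  x = -2: f_y(-2, y) = 6*y**2 - 16*y + 17; no integer root y with |y| ≤ 4.
  x = -1: f_y(-1, y) = 6*y**2 - 18*y + 16; no integer root y with |y| ≤ 4.
  x = 0: f_y(0, y) = 6*y**2 - 20*y + 17; no integer root y with |y| ≤ 4.
  x = 1: f_y(1, y) = 6*y**2 - 22*y + 20; vanishes at y ∈ {2}. (1, 2): f_x = 0, f = 0 — SINGULAR.
  x = 2: f_y(2, y) = 6*y**2 - 24*y + 25; no integer root y with |y| ≤ 4.
  x = 3: f_y(3, y) = 6*y**2 - 26*y + 32; no integer root y with |y| ≤ 4.
  x = 4: f_y(4, y) = 6*y**2 - 28*y + 41; no integer root y with |y| ≤ 4.
Only singular point on the grid: (1, 2).
Classify: substitute x = 1 + u, y = 2 + v and expand: f = -2*u**3 + u**2*v - u*v**2 + 2*v**3 + v**2.
No constant or linear terms (consistent with a singular point). Quadratic part: v**2. Cubic part: -2*u**3 + u**2*v - u*v**2 + 2*v**3.
The quadratic part v**2 is a perfect square, so there is a single (double) tangent line v = 0, i.e. y = 2. Restricting the cubic part to that line (v = 0) leaves -2*u**3 ≠ 0, so f is not divisible by v and the branch is v² ≈ 2*u**3 to lowest order — this is a cusp.
Classification: cusp.


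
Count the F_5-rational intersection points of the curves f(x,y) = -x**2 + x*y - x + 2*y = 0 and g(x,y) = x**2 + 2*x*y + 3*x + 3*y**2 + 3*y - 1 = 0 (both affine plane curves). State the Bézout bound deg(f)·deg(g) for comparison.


Common zeros: {(2, 4)}; count = 1; Bézout bound = 4.

deg(f) = 2, deg(g) = 2, so Bézout bound = 4.
Scan x ∈ F_5. For each x, list the y ∈ F_5 with f(x, y) ≡ 0 and those with g(x, y) ≡ 0 (mod 5); the common zeros in that column are the intersection.
  x = 0: f ≡ 0 at y ∈ {0}; g ≡ 0 at y ∈ {1, 3}; common: ∅.
  x = 1: f ≡ 0 at y ∈ {4}; g ≡ 0 at y ∈ {2, 3}; common: ∅.
  x = 2: f ≡ 0 at y ∈ {4}; g ≡ 0 at y ∈ {2, 4}; common: {4}.
  x = 3: f ≡ 0 at y ∈ ∅; g ≡ 0 at y ∈ ∅; common: ∅.
  x = 4: f ≡ 0 at y ∈ {0}; g ≡ 0 at y ∈ ∅; common: ∅.
Collecting: common zeros = {(2, 4)}, so the count is 1.
Comparison with the Bézout bound: 1 ≤ 4 = deg(f)·deg(g), as expected for curves with no common component (the affine F_5-count falls short of the bound because intersections may lie at infinity, over extension fields, or carry multiplicity).


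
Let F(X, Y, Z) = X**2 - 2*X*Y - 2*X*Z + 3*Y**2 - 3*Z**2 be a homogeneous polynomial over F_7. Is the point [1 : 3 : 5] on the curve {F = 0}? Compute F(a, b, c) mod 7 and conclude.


F(1,3,5) ≡ 0 (mod 7); P is on the curve.

Evaluate F(1, 3, 5) term-by-term (mod 7).
  X**2 ↦ 1·1·1·1 = 1
  -2*X*Y ↦ -2·1·3·1 = -6
  -2*X*Z ↦ -2·1·1·5 = -10
  3*Y**2 ↦ 3·1·9·1 = 27
  -3*Z**2 ↦ -3·1·1·25 = -75
Sum: F(1, 3, 5) = (1) + (-6) + (-10) + (27) + (-75) = -63.
Reducing mod 7: -63 ≡ 0 (mod 7).
Since F(a, b, c) ≡ 0 (mod 7), P lies on the curve.


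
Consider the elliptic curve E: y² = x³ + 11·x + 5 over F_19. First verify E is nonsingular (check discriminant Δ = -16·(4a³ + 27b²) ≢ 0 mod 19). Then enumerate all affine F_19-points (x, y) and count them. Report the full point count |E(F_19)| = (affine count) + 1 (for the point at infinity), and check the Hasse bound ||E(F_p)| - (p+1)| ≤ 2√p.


Affine points = {(0, 9), (0, 10), (1, 6), (1, 13), (2, 4), (2, 15), (7, 8), (7, 11), (8, 4), (8, 15), (9, 4), (9, 15), (15, 7), (15, 12)}; affine count = 14; |E(F_19)| = 15.

Discriminant check: Δ ∝ 4a³ + 27b² = 4·11³ + 27·5² = 4·1331 + 27·25 ≡ 14 (mod 19). Nonzero ⇒ E is nonsingular.
For each x ∈ F_19, compute rhs = x³ + 11·x + 5 mod 19, then count y ∈ F_19 with y² ≡ rhs.
  x = 0: rhs = 5, matching y values: 9, 10 (2 points).
  x = 1: rhs = 17, matching y values: 6, 13 (2 points).
  x = 2: rhs = 16, matching y values: 4, 15 (2 points).
  x = 3: rhs = 8, matching y values: none (0 points).
  x = 4: rhs = 18, matching y values: none (0 points).
  x = 5: rhs = 14, matching y values: none (0 points).
  x = 6: rhs = 2, matching y values: none (0 points).
  x = 7: rhs = 7, matching y values: 8, 11 (2 points).
  x = 8: rhs = 16, matching y values: 4, 15 (2 points).
  x = 9: rhs = 16, matching y values: 4, 15 (2 points).
  x = 10: rhs = 13, matching y values: none (0 points).
  x = 11: rhs = 13, matching y values: none (0 points).
  x = 12: rhs = 3, matching y values: none (0 points).
  x = 13: rhs = 8, matching y values: none (0 points).
  x = 14: rhs = 15, matching y values: none (0 points).
  x = 15: rhs = 11, matching y values: 7, 12 (2 points).
  x = 16: rhs = 2, matching y values: none (0 points).
  x = 17: rhs = 13, matching y values: none (0 points).
  x = 18: rhs = 12, matching y values: none (0 points).
Total affine count: 14.
Full point count |E(F_19)| = 14 + 1 = 15.
Hasse bound: |15 − (19+1)| = |-5| = 5 ≤ 2√19 ≈ 8.7178 ✓.


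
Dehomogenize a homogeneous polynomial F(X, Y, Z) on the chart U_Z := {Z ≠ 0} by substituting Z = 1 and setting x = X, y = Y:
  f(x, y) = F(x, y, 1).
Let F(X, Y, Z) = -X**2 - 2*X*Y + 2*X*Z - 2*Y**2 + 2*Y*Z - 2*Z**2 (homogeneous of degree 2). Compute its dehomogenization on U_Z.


f(x, y) = -x**2 - 2*x*y + 2*x - 2*y**2 + 2*y - 2

On U_Z we set Z = 1. Each monomial c·X^i·Y^j·Z^k in F becomes c·x^i·y^j·1^k = c·x^i·y^j.
Substituting Z = 1: F(X, Y, 1) = -x**2 - 2*x*y + 2*x - 2*y**2 + 2*y - 2.
Note: deg(f) ≤ deg(F) = 2; strict inequality happens when F is divisible by Z (lost terms).
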